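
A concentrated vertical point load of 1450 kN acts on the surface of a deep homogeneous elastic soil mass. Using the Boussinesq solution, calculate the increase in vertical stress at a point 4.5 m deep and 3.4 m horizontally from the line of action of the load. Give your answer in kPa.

Δσ_z ≈ 11.1 kPa

Boussinesq vertical stress below a point load on an elastic half-space:
Δσ_z = 3P/(2πz²) · [1 + (r/z)²]^(−5/2)
r/z = 3.4/4.5 = 0.75556; [1+(r/z)²]^(−5/2) = 0.32334.
Δσ_z = 3×1450/(2π×4.5²) × 0.32334 = 34.189 × 0.32334 = 11.05 kPa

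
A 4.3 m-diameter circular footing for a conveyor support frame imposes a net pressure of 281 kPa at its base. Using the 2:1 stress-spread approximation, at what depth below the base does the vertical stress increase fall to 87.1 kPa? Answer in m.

2:1 spreading — at depth z the loaded area has grown by z in each plan dimension:
qD²/(D+z)² = Δσ_z ⇒ z = D(√(q/Δσ_z) − 1) = 4.3×(√(281/87.1) − 1) = 3.423 m

z ≈ 3.42 m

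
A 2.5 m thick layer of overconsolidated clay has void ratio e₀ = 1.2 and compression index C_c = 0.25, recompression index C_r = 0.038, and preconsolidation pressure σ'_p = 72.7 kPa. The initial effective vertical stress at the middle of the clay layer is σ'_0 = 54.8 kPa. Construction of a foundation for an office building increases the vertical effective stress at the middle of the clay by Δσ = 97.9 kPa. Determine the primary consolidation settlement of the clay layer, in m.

Final effective stress: σ'_f = 54.8 + 97.9 = 152.7 kPa.
σ'_f = 152.7 > σ'_p = 72.7 kPa, so the stress path crosses the preconsolidation pressure — recompression up to σ'_p, then virgin compression beyond:
S_c = H/(1+e₀)·[C_r·log₁₀(σ'_p/σ'_0) + C_c·log₁₀(σ'_f/σ'_p)]
    = 2.5/2.2 × [0.038×log₁₀(72.7/54.8) + 0.25×log₁₀(152.7/72.7)]
    = 1.1364 × [0.0046646 + 0.080576] = 0.09687 m

S_c ≈ 0.0969 m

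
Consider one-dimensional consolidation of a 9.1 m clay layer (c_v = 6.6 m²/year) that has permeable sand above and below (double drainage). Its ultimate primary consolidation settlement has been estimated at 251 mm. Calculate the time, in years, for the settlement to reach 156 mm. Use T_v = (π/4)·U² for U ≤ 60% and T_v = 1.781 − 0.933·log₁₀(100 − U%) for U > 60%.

Drainage path length: H_d = H/2 = 4.55 m (double drainage).
U = S(t)/S_ult = 156/251 = 0.6215.
U > 60%: T_v = 1.781 − 0.933·log₁₀(100 − 62.151) = 0.30868.
t = T_v·H_d²/c_v = 0.30868×4.55²/6.6 = 0.9682 years.

t ≈ 0.968 years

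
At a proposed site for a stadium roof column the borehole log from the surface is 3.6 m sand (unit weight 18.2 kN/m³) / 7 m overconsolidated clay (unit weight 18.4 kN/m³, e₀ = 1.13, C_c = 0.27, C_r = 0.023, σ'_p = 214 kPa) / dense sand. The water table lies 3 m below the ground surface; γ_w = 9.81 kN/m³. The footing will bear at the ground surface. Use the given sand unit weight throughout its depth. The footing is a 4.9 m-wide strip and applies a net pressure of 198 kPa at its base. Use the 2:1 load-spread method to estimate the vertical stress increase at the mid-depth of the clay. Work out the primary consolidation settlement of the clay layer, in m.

Mid-depth of clay below the ground surface: z = 3.6 + 7/2 = 7.1 m.
Total vertical stress at mid-clay: σ_v = 18.2×3.6 + 18.4×3.5 = 129.92 kPa.
Pore pressure: u = 9.81×(7.1 − 3) = 40.221 kPa.
Initial effective stress: σ'_0 = σ_v − u = 129.92 − 40.221 = 89.699 kPa.
Stress increase at mid-clay by the 2:1 spreading method:
Δσ = qB/(B+z) = 198×4.9/(4.9+7.1) = 80.85 kPa
Final effective stress: σ'_f = 89.699 + 80.85 = 170.55 kPa.
σ'_f = 170.55 ≤ σ'_p = 214 kPa, so the clay remains overconsolidated and only the recompression index applies:
S_c = C_r·H/(1+e₀)·log₁₀(σ'_f/σ'_0) = 0.023×7/2.13×log₁₀(170.55/89.699)
    = 0.075587 × 0.27906 = 0.02109 m

S_c ≈ 0.0211 m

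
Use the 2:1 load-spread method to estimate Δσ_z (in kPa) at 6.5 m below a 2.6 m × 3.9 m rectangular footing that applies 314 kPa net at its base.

By the 2:1 method the load spreads at 1 horizontal : 2 vertical, so at depth z the loaded area has grown by z in each plan dimension:
Δσ = qBL/((B+z)(L+z)) = 314×2.6×3.9/((2.6+6.5)(3.9+6.5)) = 33.643 kPa

Δσ_z ≈ 33.6 kPa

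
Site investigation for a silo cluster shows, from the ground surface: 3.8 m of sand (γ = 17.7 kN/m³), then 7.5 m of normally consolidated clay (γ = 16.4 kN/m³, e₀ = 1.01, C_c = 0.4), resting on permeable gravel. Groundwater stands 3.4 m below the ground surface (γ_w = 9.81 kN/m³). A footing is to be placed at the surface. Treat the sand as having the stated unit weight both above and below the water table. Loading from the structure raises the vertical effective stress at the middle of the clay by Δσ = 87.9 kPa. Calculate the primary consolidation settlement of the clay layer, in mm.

Mid-depth of clay below the ground surface: z = 3.8 + 7.5/2 = 7.55 m.
Total vertical stress at mid-clay: σ_v = 17.7×3.8 + 16.4×3.75 = 128.76 kPa.
Pore pressure: u = 9.81×(7.55 − 3.4) = 40.712 kPa.
Initial effective stress: σ'_0 = σ_v − u = 128.76 − 40.712 = 88.048 kPa.
Final effective stress: σ'_f = σ'_0 + Δσ = 88.048 + 87.9 = 175.95 kPa.
Normally consolidated clay, so the full stress increment lies on the virgin compression line:
S_c = C_c·H/(1+e₀)·log₁₀(σ'_f/σ'_0) = 0.4×7.5/(1+1.01)×log₁₀(175.95/88.048)
    = 1.4925 × 0.30067 = 0.4487 m

S_c ≈ 449 mm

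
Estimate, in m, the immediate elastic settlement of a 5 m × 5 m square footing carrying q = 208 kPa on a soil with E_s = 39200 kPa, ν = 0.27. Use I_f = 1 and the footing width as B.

Immediate (elastic) settlement: S_e = q·B·(1−ν²)/E_s · I_f.
S_e = 208 × 5 × (1 − 0.27²) / 39200 × 1
    = 208 × 5 × 0.9271 / 39200 × 1
    = 0.0246 m

S_e ≈ 0.0246 m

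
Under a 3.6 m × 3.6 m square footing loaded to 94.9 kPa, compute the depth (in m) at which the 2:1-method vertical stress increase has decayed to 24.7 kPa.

z ≈ 3.46 m

2:1 spreading — at depth z the loaded area has grown by z in each plan dimension:
qB²/(B+z)² = Δσ_z ⇒ z = B(√(q/Δσ_z) − 1) = 3.6×(√(94.9/24.7) − 1) = 3.456 m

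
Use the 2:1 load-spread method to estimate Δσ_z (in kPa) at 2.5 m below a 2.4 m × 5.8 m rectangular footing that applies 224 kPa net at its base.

Δσ_z ≈ 76.7 kPa

By the 2:1 method the load spreads at 1 horizontal : 2 vertical, so at depth z the loaded area has grown by z in each plan dimension:
Δσ = qBL/((B+z)(L+z)) = 224×2.4×5.8/((2.4+2.5)(5.8+2.5)) = 76.668 kPa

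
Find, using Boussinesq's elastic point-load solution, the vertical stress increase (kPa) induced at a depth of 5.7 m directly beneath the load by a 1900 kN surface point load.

Δσ_z ≈ 27.9 kPa

Boussinesq vertical stress below a point load on an elastic half-space:
Δσ_z = 3P/(2πz²) · [1 + (r/z)²]^(−5/2)
r/z = 0/5.7 = 0; [1+(r/z)²]^(−5/2) = 1.
Δσ_z = 3×1900/(2π×5.7²) × 1 = 27.922 × 1 = 27.92 kPa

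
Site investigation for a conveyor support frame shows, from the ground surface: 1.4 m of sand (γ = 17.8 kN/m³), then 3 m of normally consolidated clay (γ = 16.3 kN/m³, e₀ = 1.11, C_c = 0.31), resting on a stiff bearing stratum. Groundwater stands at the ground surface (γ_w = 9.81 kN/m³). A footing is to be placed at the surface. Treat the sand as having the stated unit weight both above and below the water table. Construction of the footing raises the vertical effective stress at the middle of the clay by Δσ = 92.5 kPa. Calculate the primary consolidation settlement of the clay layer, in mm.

Mid-depth of clay below the ground surface: z = 1.4 + 3/2 = 2.9 m.
Total vertical stress at mid-clay: σ_v = 17.8×1.4 + 16.3×1.5 = 49.37 kPa.
Pore pressure: u = 9.81×(2.9 − 0) = 28.449 kPa.
Initial effective stress: σ'_0 = σ_v − u = 49.37 − 28.449 = 20.921 kPa.
Final effective stress: σ'_f = σ'_0 + Δσ = 20.921 + 92.5 = 113.42 kPa.
Normally consolidated clay, so the full stress increment lies on the virgin compression line:
S_c = C_c·H/(1+e₀)·log₁₀(σ'_f/σ'_0) = 0.31×3/(1+1.11)×log₁₀(113.42/20.921)
    = 0.44076 × 0.73411 = 0.3236 m

S_c ≈ 324 mm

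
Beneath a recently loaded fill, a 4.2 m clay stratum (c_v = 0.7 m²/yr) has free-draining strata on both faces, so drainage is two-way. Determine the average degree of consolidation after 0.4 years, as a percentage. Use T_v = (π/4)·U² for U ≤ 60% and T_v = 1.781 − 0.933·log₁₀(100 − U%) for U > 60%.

Drainage path length: H_d = H/2 = 2.1 m (double drainage).
T_v = c_v·t/H_d² = 0.7×0.4/2.1² = 0.063492.
T_v = 0.063492 corresponds to the U ≤ 60% branch:
U = √(4T_v/π) = 0.2843

U ≈ 28.4 %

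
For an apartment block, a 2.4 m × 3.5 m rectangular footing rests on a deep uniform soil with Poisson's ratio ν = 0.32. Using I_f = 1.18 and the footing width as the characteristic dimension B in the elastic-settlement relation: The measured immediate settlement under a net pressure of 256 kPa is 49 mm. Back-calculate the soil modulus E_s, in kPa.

S_e = q·B·(1−ν²)/E_s · I_f  ⇒  E_s = q·B·(1−ν²)·I_f / S_e.
E_s = 256 × 2.4 × 0.8976 × 1.18 / 0.049 = 13280 kPa

E_s ≈ 13300 kPa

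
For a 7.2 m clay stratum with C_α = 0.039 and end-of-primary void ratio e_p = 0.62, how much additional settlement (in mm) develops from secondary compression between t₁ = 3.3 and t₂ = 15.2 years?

S_s ≈ 115 mm

Secondary compression: S_s = C_α·H/(1+e_p)·log₁₀(t₂/t₁)
S_s = 0.039×7.2/(1+0.62)×log₁₀(15.2/3.3)
    = 0.1733 × 0.6633 = 0.115 m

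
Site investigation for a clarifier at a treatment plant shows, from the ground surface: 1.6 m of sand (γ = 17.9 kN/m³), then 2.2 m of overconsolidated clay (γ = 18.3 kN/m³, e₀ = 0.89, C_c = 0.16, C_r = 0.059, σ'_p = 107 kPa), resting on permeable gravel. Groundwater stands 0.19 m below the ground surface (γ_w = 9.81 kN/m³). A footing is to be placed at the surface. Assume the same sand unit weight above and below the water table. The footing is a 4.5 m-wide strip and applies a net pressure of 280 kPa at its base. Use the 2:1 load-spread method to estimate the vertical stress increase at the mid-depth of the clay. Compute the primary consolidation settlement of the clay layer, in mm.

S_c ≈ 94.6 mm

Mid-depth of clay below the ground surface: z = 1.6 + 2.2/2 = 2.7 m.
Total vertical stress at mid-clay: σ_v = 17.9×1.6 + 18.3×1.1 = 48.77 kPa.
Pore pressure: u = 9.81×(2.7 − 0.19) = 24.623 kPa.
Initial effective stress: σ'_0 = σ_v − u = 48.77 − 24.623 = 24.147 kPa.
Stress increase at mid-clay by the 2:1 spreading method:
Δσ = qB/(B+z) = 280×4.5/(4.5+2.7) = 175 kPa
Final effective stress: σ'_f = 24.147 + 175 = 199.15 kPa.
σ'_f = 199.15 > σ'_p = 107 kPa, so the stress path crosses the preconsolidation pressure — recompression up to σ'_p, then virgin compression beyond:
S_c = H/(1+e₀)·[C_r·log₁₀(σ'_p/σ'_0) + C_c·log₁₀(σ'_f/σ'_p)]
    = 2.2/1.89 × [0.059×log₁₀(107/24.147) + 0.16×log₁₀(199.15/107)]
    = 1.164 × [0.038145 + 0.043167] = 0.09465 m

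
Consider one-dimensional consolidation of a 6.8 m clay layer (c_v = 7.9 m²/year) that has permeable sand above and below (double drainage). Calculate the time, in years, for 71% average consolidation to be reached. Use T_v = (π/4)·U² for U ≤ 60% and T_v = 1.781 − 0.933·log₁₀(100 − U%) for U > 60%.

Drainage path length: H_d = H/2 = 3.4 m (double drainage).
U > 60%: T_v = 1.781 − 0.933·log₁₀(100 − 71) = 0.41658.
t = T_v·H_d²/c_v = 0.41658×3.4²/7.9 = 0.6096 years.

t ≈ 0.61 years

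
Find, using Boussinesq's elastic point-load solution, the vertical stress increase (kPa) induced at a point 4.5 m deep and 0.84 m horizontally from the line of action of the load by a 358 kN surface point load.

Boussinesq vertical stress below a point load on an elastic half-space:
Δσ_z = 3P/(2πz²) · [1 + (r/z)²]^(−5/2)
r/z = 0.84/4.5 = 0.18667; [1+(r/z)²]^(−5/2) = 0.91794.
Δσ_z = 3×358/(2π×4.5²) × 0.91794 = 8.4411 × 0.91794 = 7.748 kPa

Δσ_z ≈ 7.75 kPa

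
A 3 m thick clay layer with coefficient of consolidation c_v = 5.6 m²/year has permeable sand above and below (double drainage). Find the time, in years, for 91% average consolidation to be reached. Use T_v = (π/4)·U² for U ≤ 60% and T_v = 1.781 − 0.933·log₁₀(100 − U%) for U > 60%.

t ≈ 0.358 years

Drainage path length: H_d = H/2 = 1.5 m (double drainage).
U > 60%: T_v = 1.781 − 0.933·log₁₀(100 − 91) = 0.89069.
t = T_v·H_d²/c_v = 0.89069×1.5²/5.6 = 0.3579 years.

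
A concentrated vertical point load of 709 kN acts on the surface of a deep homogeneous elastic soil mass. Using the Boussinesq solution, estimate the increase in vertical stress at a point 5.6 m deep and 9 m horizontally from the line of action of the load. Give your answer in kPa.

Boussinesq vertical stress below a point load on an elastic half-space:
Δσ_z = 3P/(2πz²) · [1 + (r/z)²]^(−5/2)
r/z = 9/5.6 = 1.6071; [1+(r/z)²]^(−5/2) = 0.041154.
Δσ_z = 3×709/(2π×5.6²) × 0.041154 = 10.795 × 0.041154 = 0.4443 kPa

Δσ_z ≈ 0.444 kPa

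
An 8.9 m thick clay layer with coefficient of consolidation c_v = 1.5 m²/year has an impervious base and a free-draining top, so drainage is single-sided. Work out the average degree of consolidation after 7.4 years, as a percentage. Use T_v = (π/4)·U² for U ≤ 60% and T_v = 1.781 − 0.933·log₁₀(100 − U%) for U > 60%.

U ≈ 42.2 %

Drainage path length: H_d = H = 8.9 m (single drainage).
T_v = c_v·t/H_d² = 1.5×7.4/8.9² = 0.14013.
T_v = 0.14013 corresponds to the U ≤ 60% branch:
U = √(4T_v/π) = 0.4224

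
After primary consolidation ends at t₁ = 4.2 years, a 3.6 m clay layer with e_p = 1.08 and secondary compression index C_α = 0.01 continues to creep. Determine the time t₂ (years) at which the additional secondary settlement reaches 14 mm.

S_s = C_α·H/(1+e_p)·log₁₀(t₂/t₁) ⇒ log₁₀(t₂/t₁) = S_s·(1+e_p)/(C_α·H).
log₁₀(t₂/t₁) = 0.014 × (1+1.08) / (0.01×3.6) = 0.8089
t₂ = t₁ × 10^0.8089 = 4.2 × 6.44 = 27.05 years

t₂ ≈ 27 years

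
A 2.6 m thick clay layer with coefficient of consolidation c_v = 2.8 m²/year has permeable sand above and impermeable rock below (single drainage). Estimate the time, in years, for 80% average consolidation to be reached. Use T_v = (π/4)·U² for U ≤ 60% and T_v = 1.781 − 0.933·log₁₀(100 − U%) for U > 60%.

Drainage path length: H_d = H = 2.6 m (single drainage).
U > 60%: T_v = 1.781 − 0.933·log₁₀(100 − 80) = 0.56714.
t = T_v·H_d²/c_v = 0.56714×2.6²/2.8 = 1.369 years.

t ≈ 1.37 years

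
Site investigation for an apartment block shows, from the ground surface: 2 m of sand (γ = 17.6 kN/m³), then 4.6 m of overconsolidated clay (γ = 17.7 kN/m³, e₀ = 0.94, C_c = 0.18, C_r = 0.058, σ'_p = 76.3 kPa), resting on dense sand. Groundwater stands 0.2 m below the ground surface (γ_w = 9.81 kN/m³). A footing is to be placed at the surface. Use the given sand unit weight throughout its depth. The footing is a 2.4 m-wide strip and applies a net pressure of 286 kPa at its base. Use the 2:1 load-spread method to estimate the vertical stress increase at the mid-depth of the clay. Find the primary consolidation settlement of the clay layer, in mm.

S_c ≈ 155 mm

Mid-depth of clay below the ground surface: z = 2 + 4.6/2 = 4.3 m.
Total vertical stress at mid-clay: σ_v = 17.6×2 + 17.7×2.3 = 75.91 kPa.
Pore pressure: u = 9.81×(4.3 − 0.2) = 40.221 kPa.
Initial effective stress: σ'_0 = σ_v − u = 75.91 − 40.221 = 35.689 kPa.
Stress increase at mid-clay by the 2:1 spreading method:
Δσ = qB/(B+z) = 286×2.4/(2.4+4.3) = 102.45 kPa
Final effective stress: σ'_f = 35.689 + 102.45 = 138.14 kPa.
σ'_f = 138.14 > σ'_p = 76.3 kPa, so the stress path crosses the preconsolidation pressure — recompression up to σ'_p, then virgin compression beyond:
S_c = H/(1+e₀)·[C_r·log₁₀(σ'_p/σ'_0) + C_c·log₁₀(σ'_f/σ'_p)]
    = 4.6/1.94 × [0.058×log₁₀(76.3/35.689) + 0.18×log₁₀(138.14/76.3)]
    = 2.3711 × [0.019139 + 0.046403] = 0.1554 m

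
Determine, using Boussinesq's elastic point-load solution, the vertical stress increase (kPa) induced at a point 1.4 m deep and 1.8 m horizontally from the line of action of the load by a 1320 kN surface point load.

Δσ_z ≈ 28 kPa

Boussinesq vertical stress below a point load on an elastic half-space:
Δσ_z = 3P/(2πz²) · [1 + (r/z)²]^(−5/2)
r/z = 1.8/1.4 = 1.2857; [1+(r/z)²]^(−5/2) = 0.087223.
Δσ_z = 3×1320/(2π×1.4²) × 0.087223 = 321.56 × 0.087223 = 28.05 kPa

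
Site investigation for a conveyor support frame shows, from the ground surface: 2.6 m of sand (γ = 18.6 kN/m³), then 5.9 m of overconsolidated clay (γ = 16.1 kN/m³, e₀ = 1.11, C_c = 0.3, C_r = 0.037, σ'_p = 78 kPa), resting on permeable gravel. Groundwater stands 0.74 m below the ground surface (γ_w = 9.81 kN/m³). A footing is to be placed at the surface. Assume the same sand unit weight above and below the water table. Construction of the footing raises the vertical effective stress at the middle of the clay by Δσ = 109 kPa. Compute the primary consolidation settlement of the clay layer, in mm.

Mid-depth of clay below the ground surface: z = 2.6 + 5.9/2 = 5.55 m.
Total vertical stress at mid-clay: σ_v = 18.6×2.6 + 16.1×2.95 = 95.855 kPa.
Pore pressure: u = 9.81×(5.55 − 0.74) = 47.186 kPa.
Initial effective stress: σ'_0 = σ_v − u = 95.855 − 47.186 = 48.669 kPa.
Final effective stress: σ'_f = 48.669 + 109 = 157.67 kPa.
σ'_f = 157.67 > σ'_p = 78 kPa, so the stress path crosses the preconsolidation pressure — recompression up to σ'_p, then virgin compression beyond:
S_c = H/(1+e₀)·[C_r·log₁₀(σ'_p/σ'_0) + C_c·log₁₀(σ'_f/σ'_p)]
    = 5.9/2.11 × [0.037×log₁₀(78/48.669) + 0.3×log₁₀(157.67/78)]
    = 2.7962 × [0.0075792 + 0.091696] = 0.2776 m

S_c ≈ 278 mm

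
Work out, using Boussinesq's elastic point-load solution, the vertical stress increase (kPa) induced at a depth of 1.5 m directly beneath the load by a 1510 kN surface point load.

Δσ_z ≈ 320 kPa

Boussinesq vertical stress below a point load on an elastic half-space:
Δσ_z = 3P/(2πz²) · [1 + (r/z)²]^(−5/2)
r/z = 0/1.5 = 0; [1+(r/z)²]^(−5/2) = 1.
Δσ_z = 3×1510/(2π×1.5²) × 1 = 320.43 × 1 = 320.4 kPa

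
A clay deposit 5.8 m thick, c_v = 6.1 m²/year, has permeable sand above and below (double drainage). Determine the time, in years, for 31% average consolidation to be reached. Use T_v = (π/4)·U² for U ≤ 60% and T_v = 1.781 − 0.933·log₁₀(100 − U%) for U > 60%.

Drainage path length: H_d = H/2 = 2.9 m (double drainage).
U ≤ 60%: T_v = (π/4)·U² = (π/4)×0.31² = 0.075477.
t = T_v·H_d²/c_v = 0.075477×2.9²/6.1 = 0.1041 years.

t ≈ 0.104 years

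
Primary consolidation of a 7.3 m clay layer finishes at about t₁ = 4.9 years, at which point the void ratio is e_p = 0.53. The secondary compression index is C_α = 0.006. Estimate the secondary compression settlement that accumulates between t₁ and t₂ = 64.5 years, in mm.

Secondary compression: S_s = C_α·H/(1+e_p)·log₁₀(t₂/t₁)
S_s = 0.006×7.3/(1+0.53)×log₁₀(64.5/4.9)
    = 0.02863 × 1.119 = 0.03204 m

S_s ≈ 32 mm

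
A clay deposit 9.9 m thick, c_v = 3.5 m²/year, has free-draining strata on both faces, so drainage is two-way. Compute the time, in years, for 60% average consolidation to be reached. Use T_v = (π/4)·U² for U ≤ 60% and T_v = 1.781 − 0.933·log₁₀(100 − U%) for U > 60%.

t ≈ 1.98 years

Drainage path length: H_d = H/2 = 4.95 m (double drainage).
U ≤ 60%: T_v = (π/4)·U² = (π/4)×0.6² = 0.28274.
t = T_v·H_d²/c_v = 0.28274×4.95²/3.5 = 1.979 years.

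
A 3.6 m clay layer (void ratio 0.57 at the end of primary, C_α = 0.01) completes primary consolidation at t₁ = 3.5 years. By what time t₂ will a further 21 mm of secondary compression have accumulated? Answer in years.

t₂ ≈ 28.8 years

S_s = C_α·H/(1+e_p)·log₁₀(t₂/t₁) ⇒ log₁₀(t₂/t₁) = S_s·(1+e_p)/(C_α·H).
log₁₀(t₂/t₁) = 0.021 × (1+0.57) / (0.01×3.6) = 0.9158
t₂ = t₁ × 10^0.9158 = 3.5 × 8.238 = 28.83 years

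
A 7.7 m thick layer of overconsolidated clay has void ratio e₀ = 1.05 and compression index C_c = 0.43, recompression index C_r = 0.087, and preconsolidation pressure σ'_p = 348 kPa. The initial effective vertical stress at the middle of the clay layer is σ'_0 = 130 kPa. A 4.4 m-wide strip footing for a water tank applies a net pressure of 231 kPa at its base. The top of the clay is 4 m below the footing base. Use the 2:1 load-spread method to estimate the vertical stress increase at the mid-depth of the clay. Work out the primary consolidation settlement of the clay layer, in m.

S_c ≈ 0.0701 m

Mid-depth of clay below the footing base: z = 4 + 7.7/2 = 7.85 m.
Stress increase at mid-clay by the 2:1 spreading method:
Δσ = qB/(B+z) = 231×4.4/(4.4+7.85) = 82.971 kPa
Final effective stress: σ'_f = 130 + 82.971 = 212.97 kPa.
σ'_f = 212.97 ≤ σ'_p = 348 kPa, so the clay remains overconsolidated and only the recompression index applies:
S_c = C_r·H/(1+e₀)·log₁₀(σ'_f/σ'_0) = 0.087×7.7/2.05×log₁₀(212.97/130)
    = 0.32678 × 0.21438 = 0.07006 m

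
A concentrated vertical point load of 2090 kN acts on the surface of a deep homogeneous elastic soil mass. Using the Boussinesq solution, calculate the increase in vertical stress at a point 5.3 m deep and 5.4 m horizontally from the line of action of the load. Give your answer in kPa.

Boussinesq vertical stress below a point load on an elastic half-space:
Δσ_z = 3P/(2πz²) · [1 + (r/z)²]^(−5/2)
r/z = 5.4/5.3 = 1.0189; [1+(r/z)²]^(−5/2) = 0.16863.
Δσ_z = 3×2090/(2π×5.3²) × 0.16863 = 35.525 × 0.16863 = 5.991 kPa

Δσ_z ≈ 5.99 kPa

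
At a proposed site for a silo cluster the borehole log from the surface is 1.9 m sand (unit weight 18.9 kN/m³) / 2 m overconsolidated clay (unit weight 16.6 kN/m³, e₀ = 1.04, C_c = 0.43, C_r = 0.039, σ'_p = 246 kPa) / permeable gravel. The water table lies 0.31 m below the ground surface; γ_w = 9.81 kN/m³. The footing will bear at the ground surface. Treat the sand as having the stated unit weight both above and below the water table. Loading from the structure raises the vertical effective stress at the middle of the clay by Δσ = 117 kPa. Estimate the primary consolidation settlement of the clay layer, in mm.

S_c ≈ 27.7 mm

Mid-depth of clay below the ground surface: z = 1.9 + 2/2 = 2.9 m.
Total vertical stress at mid-clay: σ_v = 18.9×1.9 + 16.6×1 = 52.51 kPa.
Pore pressure: u = 9.81×(2.9 − 0.31) = 25.408 kPa.
Initial effective stress: σ'_0 = σ_v − u = 52.51 − 25.408 = 27.102 kPa.
Final effective stress: σ'_f = 27.102 + 117 = 144.1 kPa.
σ'_f = 144.1 ≤ σ'_p = 246 kPa, so the clay remains overconsolidated and only the recompression index applies:
S_c = C_r·H/(1+e₀)·log₁₀(σ'_f/σ'_0) = 0.039×2/2.04×log₁₀(144.1/27.102)
    = 0.038235 × 0.72566 = 0.02775 m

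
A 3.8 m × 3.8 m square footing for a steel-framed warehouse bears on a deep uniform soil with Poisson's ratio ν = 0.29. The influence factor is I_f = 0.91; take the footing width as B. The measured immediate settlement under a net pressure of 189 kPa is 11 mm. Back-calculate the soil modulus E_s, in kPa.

S_e = q·B·(1−ν²)/E_s · I_f  ⇒  E_s = q·B·(1−ν²)·I_f / S_e.
E_s = 189 × 3.8 × 0.9159 × 0.91 / 0.011 = 54420 kPa

E_s ≈ 54400 kPa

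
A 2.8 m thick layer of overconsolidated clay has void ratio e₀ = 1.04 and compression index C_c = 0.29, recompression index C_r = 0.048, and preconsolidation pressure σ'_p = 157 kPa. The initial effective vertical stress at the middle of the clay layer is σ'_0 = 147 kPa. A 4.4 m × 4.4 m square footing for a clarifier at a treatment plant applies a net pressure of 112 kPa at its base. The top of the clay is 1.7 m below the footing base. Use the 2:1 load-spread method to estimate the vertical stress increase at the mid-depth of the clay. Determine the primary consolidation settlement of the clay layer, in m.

S_c ≈ 0.0308 m

Mid-depth of clay below the footing base: z = 1.7 + 2.8/2 = 3.1 m.
Stress increase at mid-clay by the 2:1 spreading method:
Δσ = qBL/((B+z)(L+z)) = 112×4.4×4.4/((4.4+3.1)(4.4+3.1)) = 38.548 kPa
Final effective stress: σ'_f = 147 + 38.548 = 185.55 kPa.
σ'_f = 185.55 > σ'_p = 157 kPa, so the stress path crosses the preconsolidation pressure — recompression up to σ'_p, then virgin compression beyond:
S_c = H/(1+e₀)·[C_r·log₁₀(σ'_p/σ'_0) + C_c·log₁₀(σ'_f/σ'_p)]
    = 2.8/2.04 × [0.048×log₁₀(157/147) + 0.29×log₁₀(185.55/157)]
    = 1.3725 × [0.001372 + 0.021043] = 0.03076 m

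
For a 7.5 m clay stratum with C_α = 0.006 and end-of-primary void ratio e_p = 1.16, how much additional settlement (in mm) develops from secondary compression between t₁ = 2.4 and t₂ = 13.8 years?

Secondary compression: S_s = C_α·H/(1+e_p)·log₁₀(t₂/t₁)
S_s = 0.006×7.5/(1+1.16)×log₁₀(13.8/2.4)
    = 0.02083 × 0.7597 = 0.01583 m

S_s ≈ 15.8 mm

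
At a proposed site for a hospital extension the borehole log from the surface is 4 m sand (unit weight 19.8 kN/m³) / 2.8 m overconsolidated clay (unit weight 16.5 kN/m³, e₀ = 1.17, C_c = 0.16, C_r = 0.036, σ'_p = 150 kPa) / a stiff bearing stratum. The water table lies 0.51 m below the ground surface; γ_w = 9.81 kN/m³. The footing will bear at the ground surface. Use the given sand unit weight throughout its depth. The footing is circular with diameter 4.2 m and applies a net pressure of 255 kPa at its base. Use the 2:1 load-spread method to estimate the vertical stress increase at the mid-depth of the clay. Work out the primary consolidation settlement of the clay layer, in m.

S_c ≈ 0.0129 m

Mid-depth of clay below the ground surface: z = 4 + 2.8/2 = 5.4 m.
Total vertical stress at mid-clay: σ_v = 19.8×4 + 16.5×1.4 = 102.3 kPa.
Pore pressure: u = 9.81×(5.4 − 0.51) = 47.971 kPa.
Initial effective stress: σ'_0 = σ_v − u = 102.3 − 47.971 = 54.329 kPa.
Stress increase at mid-clay by the 2:1 spreading method:
Δσ ≈ qD²/(D+z)² = 255×4.2²/(4.2+5.4)² = 48.809 kPa
Final effective stress: σ'_f = 54.329 + 48.809 = 103.14 kPa.
σ'_f = 103.14 ≤ σ'_p = 150 kPa, so the clay remains overconsolidated and only the recompression index applies:
S_c = C_r·H/(1+e₀)·log₁₀(σ'_f/σ'_0) = 0.036×2.8/2.17×log₁₀(103.14/54.329)
    = 0.046451 × 0.2784 = 0.01293 m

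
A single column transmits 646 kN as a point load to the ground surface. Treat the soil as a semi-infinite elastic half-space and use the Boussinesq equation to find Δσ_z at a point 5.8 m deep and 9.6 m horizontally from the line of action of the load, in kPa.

Boussinesq vertical stress below a point load on an elastic half-space:
Δσ_z = 3P/(2πz²) · [1 + (r/z)²]^(−5/2)
r/z = 9.6/5.8 = 1.6552; [1+(r/z)²]^(−5/2) = 0.036978.
Δσ_z = 3×646/(2π×5.8²) × 0.036978 = 9.1689 × 0.036978 = 0.339 kPa

Δσ_z ≈ 0.339 kPa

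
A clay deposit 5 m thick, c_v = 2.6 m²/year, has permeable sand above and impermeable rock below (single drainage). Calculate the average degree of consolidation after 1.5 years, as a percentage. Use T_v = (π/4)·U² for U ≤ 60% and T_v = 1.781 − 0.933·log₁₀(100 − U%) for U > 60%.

Drainage path length: H_d = H = 5 m (single drainage).
T_v = c_v·t/H_d² = 2.6×1.5/5² = 0.156.
T_v = 0.156 corresponds to the U ≤ 60% branch:
U = √(4T_v/π) = 0.4457

U ≈ 44.6 %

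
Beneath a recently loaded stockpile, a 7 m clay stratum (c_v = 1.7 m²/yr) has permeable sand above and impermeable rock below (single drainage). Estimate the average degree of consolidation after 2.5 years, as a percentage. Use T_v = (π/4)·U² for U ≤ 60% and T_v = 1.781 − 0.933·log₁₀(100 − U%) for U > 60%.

Drainage path length: H_d = H = 7 m (single drainage).
T_v = c_v·t/H_d² = 1.7×2.5/7² = 0.086735.
T_v = 0.086735 corresponds to the U ≤ 60% branch:
U = √(4T_v/π) = 0.3323

U ≈ 33.2 %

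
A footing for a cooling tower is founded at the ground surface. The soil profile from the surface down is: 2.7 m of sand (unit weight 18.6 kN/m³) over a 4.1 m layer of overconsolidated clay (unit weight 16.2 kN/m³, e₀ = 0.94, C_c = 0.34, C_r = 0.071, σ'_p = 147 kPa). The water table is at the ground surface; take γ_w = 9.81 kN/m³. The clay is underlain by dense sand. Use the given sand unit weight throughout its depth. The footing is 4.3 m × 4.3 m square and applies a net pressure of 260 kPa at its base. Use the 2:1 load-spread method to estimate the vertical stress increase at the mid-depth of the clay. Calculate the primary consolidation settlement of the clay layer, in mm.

Mid-depth of clay below the ground surface: z = 2.7 + 4.1/2 = 4.75 m.
Total vertical stress at mid-clay: σ_v = 18.6×2.7 + 16.2×2.05 = 83.43 kPa.
Pore pressure: u = 9.81×(4.75 − 0) = 46.598 kPa.
Initial effective stress: σ'_0 = σ_v − u = 83.43 − 46.598 = 36.832 kPa.
Stress increase at mid-clay by the 2:1 spreading method:
Δσ = qBL/((B+z)(L+z)) = 260×4.3×4.3/((4.3+4.75)(4.3+4.75)) = 58.697 kPa
Final effective stress: σ'_f = 36.832 + 58.697 = 95.529 kPa.
σ'_f = 95.529 ≤ σ'_p = 147 kPa, so the clay remains overconsolidated and only the recompression index applies:
S_c = C_r·H/(1+e₀)·log₁₀(σ'_f/σ'_0) = 0.071×4.1/1.94×log₁₀(95.529/36.832)
    = 0.15005 × 0.41391 = 0.06211 m

S_c ≈ 62.1 mm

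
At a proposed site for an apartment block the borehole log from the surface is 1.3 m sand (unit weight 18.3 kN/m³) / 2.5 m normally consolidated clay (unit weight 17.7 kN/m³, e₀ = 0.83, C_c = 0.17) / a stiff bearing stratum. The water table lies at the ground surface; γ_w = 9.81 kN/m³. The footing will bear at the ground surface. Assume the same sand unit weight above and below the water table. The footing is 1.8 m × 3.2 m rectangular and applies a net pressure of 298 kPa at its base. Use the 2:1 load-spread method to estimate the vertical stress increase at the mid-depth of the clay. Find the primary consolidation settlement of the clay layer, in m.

Mid-depth of clay below the ground surface: z = 1.3 + 2.5/2 = 2.55 m.
Total vertical stress at mid-clay: σ_v = 18.3×1.3 + 17.7×1.25 = 45.915 kPa.
Pore pressure: u = 9.81×(2.55 − 0) = 25.015 kPa.
Initial effective stress: σ'_0 = σ_v − u = 45.915 − 25.015 = 20.9 kPa.
Stress increase at mid-clay by the 2:1 spreading method:
Δσ = qBL/((B+z)(L+z)) = 298×1.8×3.2/((1.8+2.55)(3.2+2.55)) = 68.625 kPa
Final effective stress: σ'_f = σ'_0 + Δσ = 20.9 + 68.625 = 89.525 kPa.
Normally consolidated clay, so the full stress increment lies on the virgin compression line:
S_c = C_c·H/(1+e₀)·log₁₀(σ'_f/σ'_0) = 0.17×2.5/(1+0.83)×log₁₀(89.525/20.9)
    = 0.23224 × 0.6318 = 0.1467 m

S_c ≈ 0.147 m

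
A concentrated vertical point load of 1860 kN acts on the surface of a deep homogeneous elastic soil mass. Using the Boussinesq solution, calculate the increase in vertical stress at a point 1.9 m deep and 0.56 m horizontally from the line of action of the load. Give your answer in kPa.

Δσ_z ≈ 200 kPa

Boussinesq vertical stress below a point load on an elastic half-space:
Δσ_z = 3P/(2πz²) · [1 + (r/z)²]^(−5/2)
r/z = 0.56/1.9 = 0.29474; [1+(r/z)²]^(−5/2) = 0.812.
Δσ_z = 3×1860/(2π×1.9²) × 0.812 = 246.01 × 0.812 = 199.8 kPa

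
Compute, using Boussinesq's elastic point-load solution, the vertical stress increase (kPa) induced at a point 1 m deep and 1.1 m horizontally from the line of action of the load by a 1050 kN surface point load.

Δσ_z ≈ 69 kPa

Boussinesq vertical stress below a point load on an elastic half-space:
Δσ_z = 3P/(2πz²) · [1 + (r/z)²]^(−5/2)
r/z = 1.1/1 = 1.1; [1+(r/z)²]^(−5/2) = 0.13773.
Δσ_z = 3×1050/(2π×1²) × 0.13773 = 501.34 × 0.13773 = 69.05 kPa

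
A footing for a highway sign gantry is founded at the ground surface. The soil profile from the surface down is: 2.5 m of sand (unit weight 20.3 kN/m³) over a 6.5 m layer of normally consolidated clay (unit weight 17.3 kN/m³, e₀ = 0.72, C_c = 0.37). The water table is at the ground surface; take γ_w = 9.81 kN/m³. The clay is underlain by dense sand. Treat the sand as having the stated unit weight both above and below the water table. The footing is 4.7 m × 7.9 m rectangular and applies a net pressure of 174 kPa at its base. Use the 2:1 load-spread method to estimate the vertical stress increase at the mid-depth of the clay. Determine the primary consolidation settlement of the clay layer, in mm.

S_c ≈ 388 mm

Mid-depth of clay below the ground surface: z = 2.5 + 6.5/2 = 5.75 m.
Total vertical stress at mid-clay: σ_v = 20.3×2.5 + 17.3×3.25 = 106.97 kPa.
Pore pressure: u = 9.81×(5.75 − 0) = 56.408 kPa.
Initial effective stress: σ'_0 = σ_v − u = 106.97 − 56.408 = 50.562 kPa.
Stress increase at mid-clay by the 2:1 spreading method:
Δσ = qBL/((B+z)(L+z)) = 174×4.7×7.9/((4.7+5.75)(7.9+5.75)) = 45.292 kPa
Final effective stress: σ'_f = σ'_0 + Δσ = 50.562 + 45.292 = 95.854 kPa.
Normally consolidated clay, so the full stress increment lies on the virgin compression line:
S_c = C_c·H/(1+e₀)·log₁₀(σ'_f/σ'_0) = 0.37×6.5/(1+0.72)×log₁₀(95.854/50.562)
    = 1.3983 × 0.27779 = 0.3884 m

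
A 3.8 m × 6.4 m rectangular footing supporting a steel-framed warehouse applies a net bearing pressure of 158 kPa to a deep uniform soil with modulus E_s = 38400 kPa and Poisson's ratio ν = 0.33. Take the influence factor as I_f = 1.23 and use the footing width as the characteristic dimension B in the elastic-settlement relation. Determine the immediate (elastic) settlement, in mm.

S_e ≈ 17.1 mm

Immediate (elastic) settlement: S_e = q·B·(1−ν²)/E_s · I_f.
S_e = 158 × 3.8 × (1 − 0.33²) / 38400 × 1.23
    = 158 × 3.8 × 0.8911 / 38400 × 1.23
    = 0.01714 m = 17.14 mm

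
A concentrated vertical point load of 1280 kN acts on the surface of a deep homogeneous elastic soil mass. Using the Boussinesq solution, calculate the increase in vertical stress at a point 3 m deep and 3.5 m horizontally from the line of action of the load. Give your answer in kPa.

Boussinesq vertical stress below a point load on an elastic half-space:
Δσ_z = 3P/(2πz²) · [1 + (r/z)²]^(−5/2)
r/z = 3.5/3 = 1.1667; [1+(r/z)²]^(−5/2) = 0.11674.
Δσ_z = 3×1280/(2π×3²) × 0.11674 = 67.906 × 0.11674 = 7.927 kPa

Δσ_z ≈ 7.93 kPa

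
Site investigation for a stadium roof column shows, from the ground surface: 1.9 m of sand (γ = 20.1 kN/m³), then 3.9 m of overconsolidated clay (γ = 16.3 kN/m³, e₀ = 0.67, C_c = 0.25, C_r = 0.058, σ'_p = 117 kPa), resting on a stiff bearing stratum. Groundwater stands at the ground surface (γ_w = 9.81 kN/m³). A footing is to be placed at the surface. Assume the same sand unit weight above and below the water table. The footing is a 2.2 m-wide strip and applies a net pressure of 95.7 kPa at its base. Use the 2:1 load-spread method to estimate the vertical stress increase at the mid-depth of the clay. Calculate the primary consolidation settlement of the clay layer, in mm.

S_c ≈ 43.1 mm

Mid-depth of clay below the ground surface: z = 1.9 + 3.9/2 = 3.85 m.
Total vertical stress at mid-clay: σ_v = 20.1×1.9 + 16.3×1.95 = 69.975 kPa.
Pore pressure: u = 9.81×(3.85 − 0) = 37.769 kPa.
Initial effective stress: σ'_0 = σ_v − u = 69.975 − 37.769 = 32.206 kPa.
Stress increase at mid-clay by the 2:1 spreading method:
Δσ = qB/(B+z) = 95.7×2.2/(2.2+3.85) = 34.8 kPa
Final effective stress: σ'_f = 32.206 + 34.8 = 67.006 kPa.
σ'_f = 67.006 ≤ σ'_p = 117 kPa, so the clay remains overconsolidated and only the recompression index applies:
S_c = C_r·H/(1+e₀)·log₁₀(σ'_f/σ'_0) = 0.058×3.9/1.67×log₁₀(67.006/32.206)
    = 0.13545 × 0.31818 = 0.0431 m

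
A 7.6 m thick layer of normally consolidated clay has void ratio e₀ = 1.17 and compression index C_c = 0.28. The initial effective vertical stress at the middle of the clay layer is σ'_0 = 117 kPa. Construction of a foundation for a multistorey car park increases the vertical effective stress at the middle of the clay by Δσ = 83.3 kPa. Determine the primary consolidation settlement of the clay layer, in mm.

Final effective stress: σ'_f = σ'_0 + Δσ = 117 + 83.3 = 200.3 kPa.
Normally consolidated clay, so the full stress increment lies on the virgin compression line:
S_c = C_c·H/(1+e₀)·log₁₀(σ'_f/σ'_0) = 0.28×7.6/(1+1.17)×log₁₀(200.3/117)
    = 0.98065 × 0.2335 = 0.229 m

S_c ≈ 229 mm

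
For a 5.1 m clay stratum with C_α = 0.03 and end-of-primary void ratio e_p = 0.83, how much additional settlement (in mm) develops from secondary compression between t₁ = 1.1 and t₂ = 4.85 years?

S_s ≈ 53.9 mm

Secondary compression: S_s = C_α·H/(1+e_p)·log₁₀(t₂/t₁)
S_s = 0.03×5.1/(1+0.83)×log₁₀(4.85/1.1)
    = 0.08361 × 0.6443 = 0.05387 m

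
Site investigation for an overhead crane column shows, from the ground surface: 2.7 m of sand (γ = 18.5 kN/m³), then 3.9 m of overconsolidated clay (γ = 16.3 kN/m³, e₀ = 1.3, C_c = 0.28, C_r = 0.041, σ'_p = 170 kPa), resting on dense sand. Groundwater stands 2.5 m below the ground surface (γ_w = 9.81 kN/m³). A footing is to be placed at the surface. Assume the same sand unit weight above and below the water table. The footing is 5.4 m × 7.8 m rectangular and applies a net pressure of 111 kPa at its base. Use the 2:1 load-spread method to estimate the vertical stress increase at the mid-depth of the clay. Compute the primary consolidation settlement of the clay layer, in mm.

S_c ≈ 14.5 mm

Mid-depth of clay below the ground surface: z = 2.7 + 3.9/2 = 4.65 m.
Total vertical stress at mid-clay: σ_v = 18.5×2.7 + 16.3×1.95 = 81.735 kPa.
Pore pressure: u = 9.81×(4.65 − 2.5) = 21.091 kPa.
Initial effective stress: σ'_0 = σ_v − u = 81.735 − 21.091 = 60.644 kPa.
Stress increase at mid-clay by the 2:1 spreading method:
Δσ = qBL/((B+z)(L+z)) = 111×5.4×7.8/((5.4+4.65)(7.8+4.65)) = 37.366 kPa
Final effective stress: σ'_f = 60.644 + 37.366 = 98.01 kPa.
σ'_f = 98.01 ≤ σ'_p = 170 kPa, so the clay remains overconsolidated and only the recompression index applies:
S_c = C_r·H/(1+e₀)·log₁₀(σ'_f/σ'_0) = 0.041×3.9/2.3×log₁₀(98.01/60.644)
    = 0.069524 × 0.20848 = 0.01449 m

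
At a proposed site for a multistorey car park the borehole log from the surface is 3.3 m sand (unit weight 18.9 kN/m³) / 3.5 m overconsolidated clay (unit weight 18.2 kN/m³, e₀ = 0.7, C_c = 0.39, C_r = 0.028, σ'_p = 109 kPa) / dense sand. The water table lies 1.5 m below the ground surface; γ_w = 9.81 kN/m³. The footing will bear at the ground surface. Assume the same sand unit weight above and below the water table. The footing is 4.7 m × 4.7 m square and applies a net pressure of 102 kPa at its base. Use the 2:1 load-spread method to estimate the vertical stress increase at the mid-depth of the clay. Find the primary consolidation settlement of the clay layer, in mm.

Mid-depth of clay below the ground surface: z = 3.3 + 3.5/2 = 5.05 m.
Total vertical stress at mid-clay: σ_v = 18.9×3.3 + 18.2×1.75 = 94.22 kPa.
Pore pressure: u = 9.81×(5.05 − 1.5) = 34.825 kPa.
Initial effective stress: σ'_0 = σ_v − u = 94.22 − 34.825 = 59.395 kPa.
Stress increase at mid-clay by the 2:1 spreading method:
Δσ = qBL/((B+z)(L+z)) = 102×4.7×4.7/((4.7+5.05)(4.7+5.05)) = 23.702 kPa
Final effective stress: σ'_f = 59.395 + 23.702 = 83.097 kPa.
σ'_f = 83.097 ≤ σ'_p = 109 kPa, so the clay remains overconsolidated and only the recompression index applies:
S_c = C_r·H/(1+e₀)·log₁₀(σ'_f/σ'_0) = 0.028×3.5/1.7×log₁₀(83.097/59.395)
    = 0.057646 × 0.14584 = 0.008407 m

S_c ≈ 8.41 mm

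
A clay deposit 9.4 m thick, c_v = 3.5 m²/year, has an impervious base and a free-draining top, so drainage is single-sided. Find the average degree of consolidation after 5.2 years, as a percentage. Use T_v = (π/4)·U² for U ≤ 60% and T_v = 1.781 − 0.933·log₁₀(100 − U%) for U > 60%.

U ≈ 51.2 %

Drainage path length: H_d = H = 9.4 m (single drainage).
T_v = c_v·t/H_d² = 3.5×5.2/9.4² = 0.20598.
T_v = 0.20598 corresponds to the U ≤ 60% branch:
U = √(4T_v/π) = 0.5121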